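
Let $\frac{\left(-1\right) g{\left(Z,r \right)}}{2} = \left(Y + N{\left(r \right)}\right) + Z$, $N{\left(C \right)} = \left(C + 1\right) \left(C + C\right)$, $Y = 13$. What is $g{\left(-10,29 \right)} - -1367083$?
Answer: $1363597$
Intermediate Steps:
$N{\left(C \right)} = 2 C \left(1 + C\right)$ ($N{\left(C \right)} = \left(1 + C\right) 2 C = 2 C \left(1 + C\right)$)
$g{\left(Z,r \right)} = -26 - 2 Z - 4 r \left(1 + r\right)$ ($g{\left(Z,r \right)} = - 2 \left(\left(13 + 2 r \left(1 + r\right)\right) + Z\right) = - 2 \left(13 + Z + 2 r \left(1 + r\right)\right) = -26 - 2 Z - 4 r \left(1 + r\right)$)
$g{\left(-10,29 \right)} - -1367083 = \left(-26 - -20 - 116 \left(1 + 29\right)\right) - -1367083 = \left(-26 + 20 - 116 \cdot 30\right) + 1367083 = \left(-26 + 20 - 3480\right) + 1367083 = -3486 + 1367083 = 1363597$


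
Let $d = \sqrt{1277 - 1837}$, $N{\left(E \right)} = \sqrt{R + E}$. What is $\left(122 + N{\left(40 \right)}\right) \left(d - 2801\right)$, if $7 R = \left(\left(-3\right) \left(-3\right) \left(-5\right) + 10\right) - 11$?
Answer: $- \frac{\left(854 + 3 \sqrt{182}\right) \left(2801 - 4 i \sqrt{35}\right)}{7} \approx -3.5792 \cdot 10^{5} + 3023.9 i$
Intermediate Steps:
$R = - \frac{46}{7}$ ($R = \frac{\left(\left(-3\right) \left(-3\right) \left(-5\right) + 10\right) - 11}{7} = \frac{\left(9 \left(-5\right) + 10\right) - 11}{7} = \frac{\left(-45 + 10\right) - 11}{7} = \frac{-35 - 11}{7} = \frac{1}{7} \left(-46\right) = - \frac{46}{7} \approx -6.5714$)
$N{\left(E \right)} = \sqrt{- \frac{46}{7} + E}$
$d = 4 i \sqrt{35}$ ($d = \sqrt{-560} = 4 i \sqrt{35} \approx 23.664 i$)
$\left(122 + N{\left(40 \right)}\right) \left(d - 2801\right) = \left(122 + \frac{\sqrt{-322 + 49 \cdot 40}}{7}\right) \left(4 i \sqrt{35} - 2801\right) = \left(122 + \frac{\sqrt{-322 + 1960}}{7}\right) \left(-2801 + 4 i \sqrt{35}\right) = \left(122 + \frac{\sqrt{1638}}{7}\right) \left(-2801 + 4 i \sqrt{35}\right) = \left(122 + \frac{3 \sqrt{182}}{7}\right) \left(-2801 + 4 i \sqrt{35}\right) = \left(-2801 + 4 i \sqrt{35}\right) \left(122 + \frac{3 \sqrt{182}}{7}\right)$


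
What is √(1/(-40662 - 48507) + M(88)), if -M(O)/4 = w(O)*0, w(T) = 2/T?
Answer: I*√89169/89169 ≈ 0.0033488*I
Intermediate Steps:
M(O) = 0 (M(O) = -4*2/O*0 = -4*0 = 0)
√(1/(-40662 - 48507) + M(88)) = √(1/(-40662 - 48507) + 0) = √(1/(-89169) + 0) = √(-1/89169 + 0) = √(-1/89169) = I*√89169/89169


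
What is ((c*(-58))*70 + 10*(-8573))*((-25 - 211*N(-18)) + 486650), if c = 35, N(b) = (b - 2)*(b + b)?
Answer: -76255840150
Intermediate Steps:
N(b) = 2*b*(-2 + b) (N(b) = (-2 + b)*(2*b) = 2*b*(-2 + b))
((c*(-58))*70 + 10*(-8573))*((-25 - 211*N(-18)) + 486650) = ((35*(-58))*70 + 10*(-8573))*((-25 - 422*(-18)*(-2 - 18)) + 486650) = (-2030*70 - 85730)*((-25 - 422*(-18)*(-20)) + 486650) = (-142100 - 85730)*((-25 - 211*720) + 486650) = -227830*((-25 - 151920) + 486650) = -227830*(-151945 + 486650) = -227830*334705 = -76255840150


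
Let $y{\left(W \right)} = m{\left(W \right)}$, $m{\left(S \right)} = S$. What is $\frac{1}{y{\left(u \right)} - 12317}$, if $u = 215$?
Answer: $- \frac{1}{12102} \approx -8.2631 \cdot 10^{-5}$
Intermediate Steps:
$y{\left(W \right)} = W$
$\frac{1}{y{\left(u \right)} - 12317} = \frac{1}{215 - 12317} = \frac{1}{-12102} = - \frac{1}{12102}$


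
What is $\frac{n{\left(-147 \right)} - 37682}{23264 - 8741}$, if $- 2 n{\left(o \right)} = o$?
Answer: $- \frac{75217}{29046} \approx -2.5896$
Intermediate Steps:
$n{\left(o \right)} = - \frac{o}{2}$
$\frac{n{\left(-147 \right)} - 37682}{23264 - 8741} = \frac{\left(- \frac{1}{2}\right) \left(-147\right) - 37682}{23264 - 8741} = \frac{\frac{147}{2} - 37682}{14523} = \left(- \frac{75217}{2}\right) \frac{1}{14523} = - \frac{75217}{29046}$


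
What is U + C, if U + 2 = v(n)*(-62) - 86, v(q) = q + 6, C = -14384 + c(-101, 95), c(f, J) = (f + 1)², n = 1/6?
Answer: -14563/3 ≈ -4854.3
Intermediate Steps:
n = ⅙ ≈ 0.16667
c(f, J) = (1 + f)²
C = -4384 (C = -14384 + (1 - 101)² = -14384 + (-100)² = -14384 + 10000 = -4384)
v(q) = 6 + q
U = -1411/3 (U = -2 + ((6 + ⅙)*(-62) - 86) = -2 + ((37/6)*(-62) - 86) = -2 + (-1147/3 - 86) = -2 - 1405/3 = -1411/3 ≈ -470.33)
U + C = -1411/3 - 4384 = -14563/3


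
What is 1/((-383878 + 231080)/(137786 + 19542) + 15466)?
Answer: 78664/1216541025 ≈ 6.4662e-5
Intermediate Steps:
1/((-383878 + 231080)/(137786 + 19542) + 15466) = 1/(-152798/157328 + 15466) = 1/(-152798*1/157328 + 15466) = 1/(-76399/78664 + 15466) = 1/(1216541025/78664) = 78664/1216541025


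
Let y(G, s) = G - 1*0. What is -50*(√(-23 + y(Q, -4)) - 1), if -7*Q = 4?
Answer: 50 - 50*I*√1155/7 ≈ 50.0 - 242.75*I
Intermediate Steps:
Q = -4/7 (Q = -⅐*4 = -4/7 ≈ -0.57143)
y(G, s) = G (y(G, s) = G + 0 = G)
-50*(√(-23 + y(Q, -4)) - 1) = -50*(√(-23 - 4/7) - 1) = -50*(√(-165/7) - 1) = -50*(I*√1155/7 - 1) = -50*(-1 + I*√1155/7) = 50 - 50*I*√1155/7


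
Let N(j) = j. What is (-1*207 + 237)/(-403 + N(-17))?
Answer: -1/14 ≈ -0.071429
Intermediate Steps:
(-1*207 + 237)/(-403 + N(-17)) = (-1*207 + 237)/(-403 - 17) = (-207 + 237)/(-420) = 30*(-1/420) = -1/14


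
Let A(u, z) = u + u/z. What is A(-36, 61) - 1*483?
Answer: -31695/61 ≈ -519.59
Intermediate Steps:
A(-36, 61) - 1*483 = (-36 - 36/61) - 1*483 = (-36 - 36*1/61) - 483 = (-36 - 36/61) - 483 = -2232/61 - 483 = -31695/61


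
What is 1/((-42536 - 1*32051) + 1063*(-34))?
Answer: -1/110729 ≈ -9.0311e-6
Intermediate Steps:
1/((-42536 - 1*32051) + 1063*(-34)) = 1/((-42536 - 32051) - 36142) = 1/(-74587 - 36142) = 1/(-110729) = -1/110729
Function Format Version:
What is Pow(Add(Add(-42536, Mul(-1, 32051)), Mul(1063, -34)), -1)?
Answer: Rational(-1, 110729) ≈ -9.0311e-6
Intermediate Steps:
Pow(Add(Add(-42536, Mul(-1, 32051)), Mul(1063, -34)), -1) = Pow(Add(Add(-42536, -32051), -36142), -1) = Pow(Add(-74587, -36142), -1) = Pow(-110729, -1) = Rational(-1, 110729)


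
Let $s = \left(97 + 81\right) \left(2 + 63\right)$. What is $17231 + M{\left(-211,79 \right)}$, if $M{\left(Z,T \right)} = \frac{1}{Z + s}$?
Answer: $\frac{195726930}{11359} \approx 17231.0$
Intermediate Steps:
$s = 11570$ ($s = 178 \cdot 65 = 11570$)
$M{\left(Z,T \right)} = \frac{1}{11570 + Z}$ ($M{\left(Z,T \right)} = \frac{1}{Z + 11570} = \frac{1}{11570 + Z}$)
$17231 + M{\left(-211,79 \right)} = 17231 + \frac{1}{11570 - 211} = 17231 + \frac{1}{11359} = \frac{195726930}{11359}$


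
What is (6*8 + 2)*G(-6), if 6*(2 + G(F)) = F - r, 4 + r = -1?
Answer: -325/3 ≈ -108.33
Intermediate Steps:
r = -5 (r = -4 - 1 = -5)
G(F) = -7/6 + F/6 (G(F) = -2 + (F - 1*(-5))/6 = -2 + (F + 5)/6 = -2 + (5 + F)/6 = -2 + (⅚ + F/6) = -7/6 + F/6)
(6*8 + 2)*G(-6) = (6*8 + 2)*(-7/6 + (⅙)*(-6)) = (48 + 2)*(-7/6 - 1) = 50*(-13/6) = -325/3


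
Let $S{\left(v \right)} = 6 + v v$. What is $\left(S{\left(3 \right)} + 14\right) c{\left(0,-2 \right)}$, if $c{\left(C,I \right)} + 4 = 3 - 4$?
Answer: $-145$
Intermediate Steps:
$c{\left(C,I \right)} = -5$ ($c{\left(C,I \right)} = -4 + \left(3 - 4\right) = -4 - 1 = -5$)
$S{\left(v \right)} = 6 + v^{2}$
$\left(S{\left(3 \right)} + 14\right) c{\left(0,-2 \right)} = \left(\left(6 + 3^{2}\right) + 14\right) \left(-5\right) = \left(\left(6 + 9\right) + 14\right) \left(-5\right) = \left(15 + 14\right) \left(-5\right) = 29 \left(-5\right) = -145$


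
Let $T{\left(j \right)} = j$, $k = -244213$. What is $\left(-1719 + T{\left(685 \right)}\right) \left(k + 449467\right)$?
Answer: $-212232636$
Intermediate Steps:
$\left(-1719 + T{\left(685 \right)}\right) \left(k + 449467\right) = \left(-1719 + 685\right) \left(-244213 + 449467\right) = \left(-1034\right) 205254 = -212232636$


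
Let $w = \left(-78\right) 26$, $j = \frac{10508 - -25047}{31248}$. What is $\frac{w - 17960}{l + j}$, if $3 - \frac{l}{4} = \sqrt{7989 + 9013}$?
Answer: $\frac{13495342867776}{13971247967693} + \frac{4108849016832 \sqrt{17002}}{13971247967693} \approx 39.313$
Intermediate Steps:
$j = \frac{35555}{31248}$ ($j = \left(10508 + 25047\right) \frac{1}{31248} = 35555 \cdot \frac{1}{31248} = \frac{35555}{31248} \approx 1.1378$)
$w = -2028$
$l = 12 - 4 \sqrt{17002}$ ($l = 12 - 4 \sqrt{7989 + 9013} = 12 - 4 \sqrt{17002} \approx -509.57$)
$\frac{w - 17960}{l + j} = \frac{-2028 - 17960}{\left(12 - 4 \sqrt{17002}\right) + \frac{35555}{31248}} = - \frac{19988}{\frac{410531}{31248} - 4 \sqrt{17002}}$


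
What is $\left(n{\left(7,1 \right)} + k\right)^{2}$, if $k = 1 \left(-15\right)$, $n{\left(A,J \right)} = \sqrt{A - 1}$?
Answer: $\left(15 - \sqrt{6}\right)^{2} \approx 157.52$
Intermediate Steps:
$n{\left(A,J \right)} = \sqrt{-1 + A}$
$k = -15$
$\left(n{\left(7,1 \right)} + k\right)^{2} = \left(\sqrt{-1 + 7} - 15\right)^{2} = \left(\sqrt{6} - 15\right)^{2} = \left(-15 + \sqrt{6}\right)^{2}$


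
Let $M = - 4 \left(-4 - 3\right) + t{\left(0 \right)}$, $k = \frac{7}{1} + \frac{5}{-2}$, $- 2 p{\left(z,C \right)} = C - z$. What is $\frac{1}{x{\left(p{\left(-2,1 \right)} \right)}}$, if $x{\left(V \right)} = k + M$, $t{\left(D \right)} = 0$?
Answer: $\frac{2}{65} \approx 0.030769$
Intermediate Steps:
$p{\left(z,C \right)} = \frac{z}{2} - \frac{C}{2}$ ($p{\left(z,C \right)} = - \frac{C - z}{2} = \frac{z}{2} - \frac{C}{2}$)
$k = \frac{9}{2}$ ($k = 7 \cdot 1 + 5 \left(- \frac{1}{2}\right) = 7 - \frac{5}{2} = \frac{9}{2} \approx 4.5$)
$M = 28$ ($M = - 4 \left(-4 - 3\right) + 0 = \left(-4\right) \left(-7\right) + 0 = 28 + 0 = 28$)
$x{\left(V \right)} = \frac{65}{2}$ ($x{\left(V \right)} = \frac{9}{2} + 28 = \frac{65}{2}$)
$\frac{1}{x{\left(p{\left(-2,1 \right)} \right)}} = \frac{1}{\frac{65}{2}} = \frac{2}{65}$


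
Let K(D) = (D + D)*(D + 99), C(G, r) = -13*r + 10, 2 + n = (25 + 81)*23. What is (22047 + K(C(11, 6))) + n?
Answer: 20267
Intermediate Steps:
n = 2436 (n = -2 + (25 + 81)*23 = -2 + 106*23 = -2 + 2438 = 2436)
C(G, r) = 10 - 13*r
K(D) = 2*D*(99 + D) (K(D) = (2*D)*(99 + D) = 2*D*(99 + D))
(22047 + K(C(11, 6))) + n = (22047 + 2*(10 - 13*6)*(99 + (10 - 13*6))) + 2436 = (22047 + 2*(10 - 78)*(99 + (10 - 78))) + 2436 = (22047 + 2*(-68)*(99 - 68)) + 2436 = (22047 + 2*(-68)*31) + 2436 = (22047 - 4216) + 2436 = 17831 + 2436 = 20267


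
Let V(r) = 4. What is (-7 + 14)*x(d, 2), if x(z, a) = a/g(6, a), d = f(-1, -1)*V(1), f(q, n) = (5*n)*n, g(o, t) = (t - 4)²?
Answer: 7/2 ≈ 3.5000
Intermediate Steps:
g(o, t) = (-4 + t)²
f(q, n) = 5*n²
d = 20 (d = (5*(-1)²)*4 = (5*1)*4 = 5*4 = 20)
x(z, a) = a/(-4 + a)² (x(z, a) = a/((-4 + a)²) = a/(-4 + a)²)
(-7 + 14)*x(d, 2) = (-7 + 14)*(2/(-4 + 2)²) = 7*(2/(-2)²) = 7*(2*(¼)) = 7*(½) = 7/2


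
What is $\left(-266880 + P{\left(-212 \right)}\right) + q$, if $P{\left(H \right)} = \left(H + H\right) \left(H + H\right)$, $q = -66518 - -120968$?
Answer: $-32654$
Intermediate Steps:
$q = 54450$ ($q = -66518 + 120968 = 54450$)
$P{\left(H \right)} = 4 H^{2}$ ($P{\left(H \right)} = 2 H 2 H = 4 H^{2}$)
$\left(-266880 + P{\left(-212 \right)}\right) + q = \left(-266880 + 4 \left(-212\right)^{2}\right) + 54450 = \left(-266880 + 4 \cdot 44944\right) + 54450 = \left(-266880 + 179776\right) + 54450 = -87104 + 54450 = -32654$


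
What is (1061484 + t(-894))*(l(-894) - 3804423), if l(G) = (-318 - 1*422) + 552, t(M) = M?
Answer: -4035132380490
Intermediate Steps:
l(G) = -188 (l(G) = (-318 - 422) + 552 = -740 + 552 = -188)
(1061484 + t(-894))*(l(-894) - 3804423) = (1061484 - 894)*(-188 - 3804423) = 1060590*(-3804611) = -4035132380490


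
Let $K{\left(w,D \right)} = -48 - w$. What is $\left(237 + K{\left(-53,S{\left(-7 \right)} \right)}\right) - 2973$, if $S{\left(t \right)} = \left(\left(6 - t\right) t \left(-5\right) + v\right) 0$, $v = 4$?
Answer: $-2731$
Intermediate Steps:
$S{\left(t \right)} = 0$ ($S{\left(t \right)} = \left(\left(6 - t\right) t \left(-5\right) + 4\right) 0 = \left(\left(6 - t\right) \left(- 5 t\right) + 4\right) 0 = \left(- 5 t \left(6 - t\right) + 4\right) 0 = \left(4 - 5 t \left(6 - t\right)\right) 0 = 0$)
$\left(237 + K{\left(-53,S{\left(-7 \right)} \right)}\right) - 2973 = \left(237 - -5\right) - 2973 = \left(237 + \left(-48 + 53\right)\right) - 2973 = \left(237 + 5\right) - 2973 = 242 - 2973 = -2731$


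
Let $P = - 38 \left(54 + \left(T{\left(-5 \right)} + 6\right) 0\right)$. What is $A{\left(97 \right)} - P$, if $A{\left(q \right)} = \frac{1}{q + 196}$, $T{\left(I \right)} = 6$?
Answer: $\frac{601237}{293} \approx 2052.0$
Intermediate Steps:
$A{\left(q \right)} = \frac{1}{196 + q}$
$P = -2052$ ($P = - 38 \left(54 + \left(6 + 6\right) 0\right) = - 38 \left(54 + 12 \cdot 0\right) = - 38 \left(54 + 0\right) = \left(-38\right) 54 = -2052$)
$A{\left(97 \right)} - P = \frac{1}{196 + 97} - -2052 = \frac{1}{293} + 2052 = \frac{601237}{293}$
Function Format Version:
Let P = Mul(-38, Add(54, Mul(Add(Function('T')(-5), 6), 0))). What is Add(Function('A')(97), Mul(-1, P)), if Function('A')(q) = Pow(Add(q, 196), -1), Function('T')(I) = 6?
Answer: Rational(601237, 293) ≈ 2052.0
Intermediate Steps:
Function('A')(q) = Pow(Add(196, q), -1)
P = -2052 (P = Mul(-38, Add(54, Mul(Add(6, 6), 0))) = Mul(-38, Add(54, Mul(12, 0))) = Mul(-38, Add(54, 0)) = Mul(-38, 54) = -2052)
Add(Function('A')(97), Mul(-1, P)) = Add(Pow(Add(196, 97), -1), Mul(-1, -2052)) = Add(Pow(293, -1), 2052) = Add(Rational(1, 293), 2052) = Rational(601237, 293)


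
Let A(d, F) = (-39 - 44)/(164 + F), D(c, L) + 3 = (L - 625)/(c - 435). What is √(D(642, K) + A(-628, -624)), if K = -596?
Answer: I*√4150695/690 ≈ 2.9526*I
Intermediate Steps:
D(c, L) = -3 + (-625 + L)/(-435 + c) (D(c, L) = -3 + (L - 625)/(c - 435) = -3 + (-625 + L)/(-435 + c))
A(d, F) = -83/(164 + F)
√(D(642, K) + A(-628, -624)) = √((680 - 596 - 3*642)/(-435 + 642) - 83/(164 - 624)) = √((680 - 596 - 1926)/207 - 83/(-460)) = √((1/207)*(-1842) - 83*(-1/460)) = √(-614/69 + 83/460) = √(-12031/1380) = I*√4150695/690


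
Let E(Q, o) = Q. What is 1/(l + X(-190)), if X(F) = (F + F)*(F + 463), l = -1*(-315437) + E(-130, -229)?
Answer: 1/211567 ≈ 4.7266e-6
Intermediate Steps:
l = 315307 (l = -1*(-315437) - 130 = 315437 - 130 = 315307)
X(F) = 2*F*(463 + F) (X(F) = (2*F)*(463 + F) = 2*F*(463 + F))
1/(l + X(-190)) = 1/(315307 + 2*(-190)*(463 - 190)) = 1/(315307 + 2*(-190)*273) = 1/(315307 - 103740) = 1/211567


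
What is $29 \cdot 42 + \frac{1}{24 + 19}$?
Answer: $\frac{52375}{43} \approx 1218.0$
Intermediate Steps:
$29 \cdot 42 + \frac{1}{24 + 19} = 1218 + \frac{1}{43} = \frac{52375}{43}$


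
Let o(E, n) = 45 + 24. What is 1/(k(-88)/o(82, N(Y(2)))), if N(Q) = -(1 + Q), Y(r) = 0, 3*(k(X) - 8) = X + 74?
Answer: 207/10 ≈ 20.700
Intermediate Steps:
k(X) = 98/3 + X/3 (k(X) = 8 + (X + 74)/3 = 8 + (74 + X)/3 = 8 + (74/3 + X/3) = 98/3 + X/3)
N(Q) = -1 - Q
o(E, n) = 69
1/(k(-88)/o(82, N(Y(2)))) = 1/((98/3 + (1/3)*(-88))/69) = 1/((98/3 - 88/3)*(1/69)) = 1/((10/3)*(1/69)) = 1/(10/207) = 207/10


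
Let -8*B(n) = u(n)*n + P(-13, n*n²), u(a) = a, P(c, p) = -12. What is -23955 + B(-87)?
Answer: -199197/8 ≈ -24900.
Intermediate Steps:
B(n) = 3/2 - n²/8 (B(n) = -(n*n - 12)/8 = -(n² - 12)/8 = -(-12 + n²)/8 = 3/2 - n²/8)
-23955 + B(-87) = -23955 + (3/2 - ⅛*(-87)²) = -23955 + (3/2 - ⅛*7569) = -23955 + (3/2 - 7569/8) = -23955 - 7557/8 = -199197/8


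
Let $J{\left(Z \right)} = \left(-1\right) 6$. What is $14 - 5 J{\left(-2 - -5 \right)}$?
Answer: $44$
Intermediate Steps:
$J{\left(Z \right)} = -6$
$14 - 5 J{\left(-2 - -5 \right)} = 14 - -30 = 14 + 30 = 44$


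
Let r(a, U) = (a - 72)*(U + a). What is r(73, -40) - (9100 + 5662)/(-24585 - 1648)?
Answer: 880451/26233 ≈ 33.563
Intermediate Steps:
r(a, U) = (-72 + a)*(U + a)
r(73, -40) - (9100 + 5662)/(-24585 - 1648) = (73**2 - 72*(-40) - 72*73 - 40*73) - (9100 + 5662)/(-24585 - 1648) = (5329 + 2880 - 5256 - 2920) - 14762/(-26233) = 33 - 14762*(-1)/26233 = 33 - 1*(-14762/26233) = 33 + 14762/26233 = 880451/26233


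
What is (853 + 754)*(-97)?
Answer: -155879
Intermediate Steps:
(853 + 754)*(-97) = 1607*(-97) = -155879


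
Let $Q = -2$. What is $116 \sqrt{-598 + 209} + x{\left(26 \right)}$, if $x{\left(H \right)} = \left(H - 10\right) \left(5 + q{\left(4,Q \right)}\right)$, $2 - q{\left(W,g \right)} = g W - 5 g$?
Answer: $80 + 116 i \sqrt{389} \approx 80.0 + 2287.9 i$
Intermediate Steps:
$q{\left(W,g \right)} = 2 + 5 g - W g$ ($q{\left(W,g \right)} = 2 - \left(g W - 5 g\right) = 2 - \left(W g - 5 g\right) = 2 - \left(- 5 g + W g\right) = 2 + 5 g - W g$)
$x{\left(H \right)} = -50 + 5 H$ ($x{\left(H \right)} = \left(H - 10\right) \left(5 + \left(2 + 5 \left(-2\right) - 4 \left(-2\right)\right)\right) = \left(-10 + H\right) \left(5 + \left(2 - 10 + 8\right)\right) = \left(-10 + H\right) \left(5 + 0\right) = \left(-10 + H\right) 5 = -50 + 5 H$)
$116 \sqrt{-598 + 209} + x{\left(26 \right)} = 116 \sqrt{-598 + 209} + \left(-50 + 5 \cdot 26\right) = 116 \sqrt{-389} + \left(-50 + 130\right) = 116 i \sqrt{389} + 80 = 80 + 116 i \sqrt{389}$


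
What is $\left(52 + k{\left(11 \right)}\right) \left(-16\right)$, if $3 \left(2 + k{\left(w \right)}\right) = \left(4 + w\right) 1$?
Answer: $-880$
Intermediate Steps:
$k{\left(w \right)} = - \frac{2}{3} + \frac{w}{3}$ ($k{\left(w \right)} = -2 + \frac{\left(4 + w\right) 1}{3} = -2 + \frac{4 + w}{3} = -2 + \left(\frac{4}{3} + \frac{w}{3}\right) = - \frac{2}{3} + \frac{w}{3}$)
$\left(52 + k{\left(11 \right)}\right) \left(-16\right) = \left(52 + \left(- \frac{2}{3} + \frac{1}{3} \cdot 11\right)\right) \left(-16\right) = \left(52 + \left(- \frac{2}{3} + \frac{11}{3}\right)\right) \left(-16\right) = \left(52 + 3\right) \left(-16\right) = 55 \left(-16\right) = -880$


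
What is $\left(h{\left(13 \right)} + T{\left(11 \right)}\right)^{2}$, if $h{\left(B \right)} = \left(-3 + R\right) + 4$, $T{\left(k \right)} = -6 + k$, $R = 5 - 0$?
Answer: $121$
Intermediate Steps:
$R = 5$ ($R = 5 + 0 = 5$)
$h{\left(B \right)} = 6$ ($h{\left(B \right)} = \left(-3 + 5\right) + 4 = 2 + 4 = 6$)
$\left(h{\left(13 \right)} + T{\left(11 \right)}\right)^{2} = \left(6 + \left(-6 + 11\right)\right)^{2} = \left(6 + 5\right)^{2} = 11^{2} = 121$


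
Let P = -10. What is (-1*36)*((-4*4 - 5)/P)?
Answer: -378/5 ≈ -75.600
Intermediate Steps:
(-1*36)*((-4*4 - 5)/P) = (-1*36)*((-4*4 - 5)/(-10)) = -36*(-16 - 5)*(-1)/10 = -(-756)*(-1)/10 = -36*21/10 = -378/5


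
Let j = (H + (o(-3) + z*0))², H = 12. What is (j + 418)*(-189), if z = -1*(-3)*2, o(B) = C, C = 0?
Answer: -106218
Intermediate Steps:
o(B) = 0
z = 6 (z = 3*2 = 6)
j = 144 (j = (12 + (0 + 6*0))² = (12 + (0 + 0))² = (12 + 0)² = 12² = 144)
(j + 418)*(-189) = (144 + 418)*(-189) = 562*(-189) = -106218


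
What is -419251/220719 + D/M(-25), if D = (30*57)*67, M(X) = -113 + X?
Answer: -4224272078/5076537 ≈ -832.12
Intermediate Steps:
D = 114570 (D = 1710*67 = 114570)
-419251/220719 + D/M(-25) = -419251/220719 + 114570/(-113 - 25) = -419251*1/220719 + 114570/(-138) = -419251/220719 + 114570*(-1/138) = -419251/220719 - 19095/23 = -4224272078/5076537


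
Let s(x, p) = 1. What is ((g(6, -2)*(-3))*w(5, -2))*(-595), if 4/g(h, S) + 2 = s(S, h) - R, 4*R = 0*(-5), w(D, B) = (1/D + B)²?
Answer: -115668/5 ≈ -23134.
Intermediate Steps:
w(D, B) = (B + 1/D)²
R = 0 (R = (0*(-5))/4 = (¼)*0 = 0)
g(h, S) = -4 (g(h, S) = 4/(-2 + (1 - 1*0)) = 4/(-2 + (1 + 0)) = 4/(-2 + 1) = 4/(-1) = 4*(-1) = -4)
((g(6, -2)*(-3))*w(5, -2))*(-595) = ((-4*(-3))*((1 - 2*5)²/5²))*(-595) = (12*((1 - 10)²/25))*(-595) = (12*((1/25)*(-9)²))*(-595) = (12*((1/25)*81))*(-595) = (12*(81/25))*(-595) = (972/25)*(-595) = -115668/5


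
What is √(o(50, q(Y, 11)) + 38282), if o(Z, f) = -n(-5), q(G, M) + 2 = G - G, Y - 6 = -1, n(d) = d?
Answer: √38287 ≈ 195.67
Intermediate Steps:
Y = 5 (Y = 6 - 1 = 5)
q(G, M) = -2 (q(G, M) = -2 + (G - G) = -2 + 0 = -2)
o(Z, f) = 5 (o(Z, f) = -1*(-5) = 5)
√(o(50, q(Y, 11)) + 38282) = √(5 + 38282) = √38287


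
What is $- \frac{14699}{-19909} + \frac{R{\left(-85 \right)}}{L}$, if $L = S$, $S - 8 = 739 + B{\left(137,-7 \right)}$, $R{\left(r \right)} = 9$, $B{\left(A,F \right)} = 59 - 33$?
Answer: $\frac{11541508}{15389657} \approx 0.74995$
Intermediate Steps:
$B{\left(A,F \right)} = 26$ ($B{\left(A,F \right)} = 59 - 33 = 26$)
$S = 773$ ($S = 8 + \left(739 + 26\right) = 8 + 765 = 773$)
$L = 773$
$- \frac{14699}{-19909} + \frac{R{\left(-85 \right)}}{L} = - \frac{14699}{-19909} + \frac{9}{773} = \left(-14699\right) \left(- \frac{1}{19909}\right) + 9 \cdot \frac{1}{773} = \frac{14699}{19909} + \frac{9}{773} = \frac{11541508}{15389657}$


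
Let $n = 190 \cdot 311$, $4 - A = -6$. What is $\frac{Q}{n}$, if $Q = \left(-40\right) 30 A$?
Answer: $- \frac{1200}{5909} \approx -0.20308$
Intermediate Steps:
$A = 10$ ($A = 4 - -6 = 4 + 6 = 10$)
$n = 59090$
$Q = -12000$ ($Q = \left(-40\right) 30 \cdot 10 = \left(-1200\right) 10 = -12000$)
$\frac{Q}{n} = - \frac{12000}{59090} = \left(-12000\right) \frac{1}{59090} = - \frac{1200}{5909}$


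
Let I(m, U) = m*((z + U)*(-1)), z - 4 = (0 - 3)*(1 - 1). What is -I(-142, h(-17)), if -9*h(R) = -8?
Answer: -6248/9 ≈ -694.22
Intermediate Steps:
h(R) = 8/9 (h(R) = -⅑*(-8) = 8/9)
z = 4 (z = 4 + (0 - 3)*(1 - 1) = 4 - 3*0 = 4 + 0 = 4)
I(m, U) = m*(-4 - U) (I(m, U) = m*((4 + U)*(-1)) = m*(-4 - U))
-I(-142, h(-17)) = -(-1)*(-142)*(4 + 8/9) = -(-1)*(-142)*44/9 = -1*6248/9 = -6248/9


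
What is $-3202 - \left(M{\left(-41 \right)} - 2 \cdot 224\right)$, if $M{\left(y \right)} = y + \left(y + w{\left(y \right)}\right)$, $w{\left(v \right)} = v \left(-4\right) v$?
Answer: $4052$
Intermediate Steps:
$w{\left(v \right)} = - 4 v^{2}$ ($w{\left(v \right)} = - 4 v v = - 4 v^{2}$)
$M{\left(y \right)} = - 4 y^{2} + 2 y$ ($M{\left(y \right)} = y - \left(- y + 4 y^{2}\right) = - 4 y^{2} + 2 y$)
$-3202 - \left(M{\left(-41 \right)} - 2 \cdot 224\right) = -3202 - \left(2 \left(-41\right) \left(1 - -82\right) - 2 \cdot 224\right) = -3202 - \left(2 \left(-41\right) \left(1 + 82\right) - 448\right) = -3202 - \left(2 \left(-41\right) 83 - 448\right) = -3202 - \left(-6806 - 448\right) = -3202 - -7254 = -3202 + 7254 = 4052$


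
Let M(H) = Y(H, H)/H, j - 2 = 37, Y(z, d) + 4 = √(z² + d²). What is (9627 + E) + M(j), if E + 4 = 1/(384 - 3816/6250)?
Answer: 149878554277/15575196 + √2 ≈ 9624.3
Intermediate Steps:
Y(z, d) = -4 + √(d² + z²) (Y(z, d) = -4 + √(z² + d²) = -4 + √(d² + z²))
j = 39 (j = 2 + 37 = 39)
E = -4789243/1198092 (E = -4 + 1/(384 - 3816/6250) = -4 + 1/(384 - 3816*1/6250) = -4 + 1/(384 - 1908/3125) = -4 + 1/(1198092/3125) = -4 + 3125/1198092 = -4789243/1198092 ≈ -3.9974)
M(H) = (-4 + √2*√(H²))/H (M(H) = (-4 + √(H² + H²))/H = (-4 + √(2*H²))/H = (-4 + √2*√(H²))/H)
(9627 + E) + M(j) = (9627 - 4789243/1198092) + (-4 + √2*√(39²))/39 = 11529242441/1198092 + (-4 + √2*√1521)/39 = 11529242441/1198092 + (-4 + √2*39)/39 = 11529242441/1198092 + (-4 + 39*√2)/39 = 11529242441/1198092 + (-4/39 + √2) = 149878554277/15575196 + √2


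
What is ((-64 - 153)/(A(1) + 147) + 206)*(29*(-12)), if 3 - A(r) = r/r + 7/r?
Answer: -5052090/71 ≈ -71156.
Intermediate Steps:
A(r) = 2 - 7/r (A(r) = 3 - (r/r + 7/r) = 3 - (1 + 7/r) = 3 + (-1 - 7/r) = 2 - 7/r)
((-64 - 153)/(A(1) + 147) + 206)*(29*(-12)) = ((-64 - 153)/((2 - 7/1) + 147) + 206)*(29*(-12)) = (-217/((2 - 7*1) + 147) + 206)*(-348) = (-217/((2 - 7) + 147) + 206)*(-348) = (-217/(-5 + 147) + 206)*(-348) = (-217/142 + 206)*(-348) = (29035/142)*(-348) = -5052090/71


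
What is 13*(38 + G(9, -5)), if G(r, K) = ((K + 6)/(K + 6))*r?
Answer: 611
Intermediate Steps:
G(r, K) = r (G(r, K) = ((6 + K)/(6 + K))*r = 1*r = r)
13*(38 + G(9, -5)) = 13*(38 + 9) = 13*47 = 611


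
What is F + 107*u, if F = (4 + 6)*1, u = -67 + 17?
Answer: -5340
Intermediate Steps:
u = -50
F = 10 (F = 10*1 = 10)
F + 107*u = 10 + 107*(-50) = 10 - 5350 = -5340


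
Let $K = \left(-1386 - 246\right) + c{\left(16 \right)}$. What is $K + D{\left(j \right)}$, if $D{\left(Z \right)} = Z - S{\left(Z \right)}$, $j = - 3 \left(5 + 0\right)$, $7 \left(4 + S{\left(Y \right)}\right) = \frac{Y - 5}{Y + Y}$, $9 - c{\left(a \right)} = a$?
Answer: $- \frac{34652}{21} \approx -1650.1$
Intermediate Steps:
$c{\left(a \right)} = 9 - a$
$S{\left(Y \right)} = -4 + \frac{-5 + Y}{14 Y}$ ($S{\left(Y \right)} = -4 + \frac{\left(Y - 5\right) \frac{1}{Y + Y}}{7} = -4 + \frac{\left(-5 + Y\right) \frac{1}{2 Y}}{7} = -4 + \frac{\frac{1}{2} \frac{1}{Y} \left(-5 + Y\right)}{7} = -4 + \frac{-5 + Y}{14 Y}$)
$K = -1639$ ($K = \left(-1386 - 246\right) + \left(9 - 16\right) = -1632 + \left(9 - 16\right) = -1632 - 7 = -1639$)
$j = -15$ ($j = \left(-3\right) 5 = -15$)
$D{\left(Z \right)} = Z - \frac{5 \left(-1 - 11 Z\right)}{14 Z}$
$K + D{\left(j \right)} = -1639 + \left(\frac{55}{14} - 15 + \frac{5}{14 \left(-15\right)}\right) = -1639 + \left(\frac{55}{14} - 15 + \frac{5}{14} \left(- \frac{1}{15}\right)\right) = -1639 - \frac{233}{21} = - \frac{34652}{21}$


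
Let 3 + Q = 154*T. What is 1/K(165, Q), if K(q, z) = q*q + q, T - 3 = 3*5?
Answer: 1/27390 ≈ 3.6510e-5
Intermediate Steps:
T = 18 (T = 3 + 3*5 = 3 + 15 = 18)
Q = 2769 (Q = -3 + 154*18 = -3 + 2772 = 2769)
K(q, z) = q + q**2 (K(q, z) = q**2 + q = q + q**2)
1/K(165, Q) = 1/(165*(1 + 165)) = 1/(165*166) = 1/27390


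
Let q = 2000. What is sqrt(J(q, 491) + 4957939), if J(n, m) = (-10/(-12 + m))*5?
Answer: sqrt(1137554458149)/479 ≈ 2226.6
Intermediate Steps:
J(n, m) = -50/(-12 + m) (J(n, m) = -10/(-12 + m)*5 = -50/(-12 + m))
sqrt(J(q, 491) + 4957939) = sqrt(-50/(-12 + 491) + 4957939) = sqrt(-50/479 + 4957939) = sqrt(2374852731/479) = sqrt(1137554458149)/479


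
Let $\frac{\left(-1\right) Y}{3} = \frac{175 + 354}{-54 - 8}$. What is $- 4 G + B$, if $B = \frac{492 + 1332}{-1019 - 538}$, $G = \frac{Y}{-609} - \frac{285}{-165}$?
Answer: $- \frac{284268554}{35926737} \approx -7.9125$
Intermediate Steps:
$Y = \frac{1587}{62}$ ($Y = - 3 \frac{175 + 354}{-54 - 8} = - 3 \frac{529}{-62} = - 3 \cdot 529 \left(- \frac{1}{62}\right) = \left(-3\right) \left(- \frac{529}{62}\right) = \frac{1587}{62} \approx 25.597$)
$G = \frac{233315}{138446}$ ($G = \frac{1587}{62 \left(-609\right)} - \frac{285}{-165} = \frac{1587}{62} \left(- \frac{1}{609}\right) - - \frac{19}{11} = - \frac{529}{12586} + \frac{19}{11} = \frac{233315}{138446} \approx 1.6852$)
$B = - \frac{608}{519}$ ($B = \frac{1824}{-1557} = 1824 \left(- \frac{1}{1557}\right) = - \frac{608}{519} \approx -1.1715$)
$- 4 G + B = \left(-4\right) \frac{233315}{138446} - \frac{608}{519} = - \frac{466630}{69223} - \frac{608}{519} = - \frac{284268554}{35926737}$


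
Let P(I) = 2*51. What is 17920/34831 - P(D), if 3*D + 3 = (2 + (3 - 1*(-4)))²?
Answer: -3534842/34831 ≈ -101.49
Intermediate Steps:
D = 26 (D = -1 + (2 + (3 - 1*(-4)))²/3 = -1 + (2 + (3 + 4))²/3 = -1 + (2 + 7)²/3 = -1 + (⅓)*9² = -1 + (⅓)*81 = -1 + 27 = 26)
P(I) = 102
17920/34831 - P(D) = 17920/34831 - 1*102 = 17920*(1/34831) - 102 = 17920/34831 - 102 = -3534842/34831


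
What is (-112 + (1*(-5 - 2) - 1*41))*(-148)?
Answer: 23680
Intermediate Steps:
(-112 + (1*(-5 - 2) - 1*41))*(-148) = (-112 + (1*(-7) - 41))*(-148) = (-112 + (-7 - 41))*(-148) = (-112 - 48)*(-148) = -160*(-148) = 23680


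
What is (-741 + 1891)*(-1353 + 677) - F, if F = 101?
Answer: -777501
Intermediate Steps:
(-741 + 1891)*(-1353 + 677) - F = (-741 + 1891)*(-1353 + 677) - 1*101 = 1150*(-676) - 101 = -777400 - 101 = -777501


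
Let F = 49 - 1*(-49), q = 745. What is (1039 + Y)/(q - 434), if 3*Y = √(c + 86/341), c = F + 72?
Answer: 1039/311 + 2*√4949274/318153 ≈ 3.3548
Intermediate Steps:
F = 98 (F = 49 + 49 = 98)
c = 170 (c = 98 + 72 = 170)
Y = 2*√4949274/1023 (Y = √(170 + 86/341)/3 = √(58056/341)/3 = (2*√4949274/341)/3 = 2*√4949274/1023 ≈ 4.3494)
(1039 + Y)/(q - 434) = (1039 + 2*√4949274/1023)/(745 - 434) = (1039 + 2*√4949274/1023)/311 = (1039 + 2*√4949274/1023)*(1/311) = 1039/311 + 2*√4949274/318153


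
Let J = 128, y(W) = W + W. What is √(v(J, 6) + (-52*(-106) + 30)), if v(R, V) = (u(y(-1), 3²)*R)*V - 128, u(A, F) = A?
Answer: √3878 ≈ 62.274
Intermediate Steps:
y(W) = 2*W
v(R, V) = -128 - 2*R*V (v(R, V) = ((2*(-1))*R)*V - 128 = (-2*R)*V - 128 = -2*R*V - 128 = -128 - 2*R*V)
√(v(J, 6) + (-52*(-106) + 30)) = √((-128 - 2*128*6) + (-52*(-106) + 30)) = √((-128 - 1536) + (5512 + 30)) = √(-1664 + 5542) = √3878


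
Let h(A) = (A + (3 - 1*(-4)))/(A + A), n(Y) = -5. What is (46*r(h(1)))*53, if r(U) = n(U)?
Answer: -12190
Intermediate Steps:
h(A) = (7 + A)/(2*A) (h(A) = (A + (3 + 4))/((2*A)) = (A + 7)*(1/(2*A)) = (7 + A)*(1/(2*A)) = (7 + A)/(2*A))
r(U) = -5
(46*r(h(1)))*53 = (46*(-5))*53 = -230*53 = -12190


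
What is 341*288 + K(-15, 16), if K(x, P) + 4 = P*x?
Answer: 97964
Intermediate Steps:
K(x, P) = -4 + P*x
341*288 + K(-15, 16) = 341*288 + (-4 + 16*(-15)) = 98208 + (-4 - 240) = 98208 - 244 = 97964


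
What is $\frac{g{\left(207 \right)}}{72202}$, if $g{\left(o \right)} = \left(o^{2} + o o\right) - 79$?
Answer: $\frac{85619}{72202} \approx 1.1858$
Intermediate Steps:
$g{\left(o \right)} = -79 + 2 o^{2}$ ($g{\left(o \right)} = \left(o^{2} + o^{2}\right) - 79 = 2 o^{2} - 79 = -79 + 2 o^{2}$)
$\frac{g{\left(207 \right)}}{72202} = \frac{-79 + 2 \cdot 207^{2}}{72202} = \left(-79 + 2 \cdot 42849\right) \frac{1}{72202} = \left(-79 + 85698\right) \frac{1}{72202} = 85619 \cdot \frac{1}{72202} = \frac{85619}{72202}$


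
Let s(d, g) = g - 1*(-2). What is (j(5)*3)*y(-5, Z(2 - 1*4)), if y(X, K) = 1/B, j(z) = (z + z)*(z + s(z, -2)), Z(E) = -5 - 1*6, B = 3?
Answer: 50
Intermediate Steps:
s(d, g) = 2 + g (s(d, g) = g + 2 = 2 + g)
Z(E) = -11 (Z(E) = -5 - 6 = -11)
j(z) = 2*z**2 (j(z) = (z + z)*(z + (2 - 2)) = (2*z)*(z + 0) = (2*z)*z = 2*z**2)
y(X, K) = 1/3
(j(5)*3)*y(-5, Z(2 - 1*4)) = ((2*5**2)*3)*(1/3) = ((2*25)*3)*(1/3) = (50*3)*(1/3) = 150*(1/3) = 50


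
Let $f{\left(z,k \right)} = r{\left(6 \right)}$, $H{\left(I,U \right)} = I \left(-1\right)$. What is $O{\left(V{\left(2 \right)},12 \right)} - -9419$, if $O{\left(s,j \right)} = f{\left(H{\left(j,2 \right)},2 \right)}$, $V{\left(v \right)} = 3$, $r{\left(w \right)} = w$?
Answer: $9425$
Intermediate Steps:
$H{\left(I,U \right)} = - I$
$f{\left(z,k \right)} = 6$
$O{\left(s,j \right)} = 6$
$O{\left(V{\left(2 \right)},12 \right)} - -9419 = 6 - -9419 = 6 + 9419 = 9425$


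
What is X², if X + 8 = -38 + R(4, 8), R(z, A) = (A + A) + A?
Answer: 484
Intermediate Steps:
R(z, A) = 3*A (R(z, A) = 2*A + A = 3*A)
X = -22 (X = -8 + (-38 + 3*8) = -8 + (-38 + 24) = -8 - 14 = -22)
X² = (-22)² = 484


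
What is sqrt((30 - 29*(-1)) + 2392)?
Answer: sqrt(2451) ≈ 49.508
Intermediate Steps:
sqrt((30 - 29*(-1)) + 2392) = sqrt((30 + 29) + 2392) = sqrt(59 + 2392) = sqrt(2451)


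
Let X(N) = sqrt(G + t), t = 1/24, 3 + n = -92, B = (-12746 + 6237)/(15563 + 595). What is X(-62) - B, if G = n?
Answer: 6509/16158 + I*sqrt(13674)/12 ≈ 0.40283 + 9.7447*I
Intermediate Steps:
B = -6509/16158 ≈ -0.40283
n = -95 (n = -3 - 92 = -95)
t = 1/24 ≈ 0.041667
G = -95
X(N) = I*sqrt(13674)/12 (X(N) = sqrt(-95 + 1/24) = sqrt(-2279/24) = I*sqrt(13674)/12)
X(-62) - B = I*sqrt(13674)/12 - 1*(-6509/16158) = I*sqrt(13674)/12 + 6509/16158 = 6509/16158 + I*sqrt(13674)/12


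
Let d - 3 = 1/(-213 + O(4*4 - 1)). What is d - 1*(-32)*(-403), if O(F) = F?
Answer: -2552815/198 ≈ -12893.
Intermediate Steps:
d = 593/198 (d = 3 + 1/(-213 + (4*4 - 1)) = 3 + 1/(-213 + (16 - 1)) = 3 + 1/(-213 + 15) = 3 + 1/(-198) = 3 - 1/198 = 593/198 ≈ 2.9949)
d - 1*(-32)*(-403) = 593/198 - 1*(-32)*(-403) = 593/198 + 32*(-403) = 593/198 - 12896 = -2552815/198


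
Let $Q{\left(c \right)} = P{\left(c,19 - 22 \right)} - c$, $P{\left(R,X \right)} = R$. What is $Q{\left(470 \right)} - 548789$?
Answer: $-548789$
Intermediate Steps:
$Q{\left(c \right)} = 0$ ($Q{\left(c \right)} = c - c = 0$)
$Q{\left(470 \right)} - 548789 = 0 - 548789 = -548789$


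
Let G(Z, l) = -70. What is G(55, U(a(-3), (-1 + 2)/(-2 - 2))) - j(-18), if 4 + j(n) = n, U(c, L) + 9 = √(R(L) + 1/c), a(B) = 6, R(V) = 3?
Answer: -48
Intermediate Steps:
U(c, L) = -9 + √(3 + 1/c)
j(n) = -4 + n
G(55, U(a(-3), (-1 + 2)/(-2 - 2))) - j(-18) = -70 - (-4 - 18) = -70 - 1*(-22) = -70 + 22 = -48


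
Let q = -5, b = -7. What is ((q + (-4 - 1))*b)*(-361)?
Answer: -25270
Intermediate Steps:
((q + (-4 - 1))*b)*(-361) = ((-5 + (-4 - 1))*(-7))*(-361) = ((-5 - 5)*(-7))*(-361) = -10*(-7)*(-361) = 70*(-361) = -25270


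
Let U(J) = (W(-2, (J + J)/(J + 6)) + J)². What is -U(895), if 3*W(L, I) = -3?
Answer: -799236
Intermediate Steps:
W(L, I) = -1 (W(L, I) = (⅓)*(-3) = -1)
U(J) = (-1 + J)²
-U(895) = -(-1 + 895)² = -1*894² = -1*799236 = -799236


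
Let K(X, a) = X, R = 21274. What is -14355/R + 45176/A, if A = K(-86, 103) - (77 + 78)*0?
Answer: -43741307/83162 ≈ -525.98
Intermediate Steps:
A = -86 (A = -86 - (77 + 78)*0 = -86 - 155*0 = -86 - 1*0 = -86 + 0 = -86)
-14355/R + 45176/A = -14355/21274 + 45176/(-86) = -14355*1/21274 + 45176*(-1/86) = -1305/1934 - 22588/43 = -43741307/83162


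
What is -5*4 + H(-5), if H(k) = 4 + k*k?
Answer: 9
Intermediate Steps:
H(k) = 4 + k**2
-5*4 + H(-5) = -5*4 + (4 + (-5)**2) = -20 + (4 + 25) = -20 + 29 = 9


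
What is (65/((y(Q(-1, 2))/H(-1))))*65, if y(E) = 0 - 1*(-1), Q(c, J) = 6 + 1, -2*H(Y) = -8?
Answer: 16900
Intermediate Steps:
H(Y) = 4 (H(Y) = -½*(-8) = 4)
Q(c, J) = 7
y(E) = 1 (y(E) = 0 + 1 = 1)
(65/((y(Q(-1, 2))/H(-1))))*65 = (65/((1/4)))*65 = (65/((1*(¼))))*65 = (65/(¼))*65 = (65*4)*65 = 260*65 = 16900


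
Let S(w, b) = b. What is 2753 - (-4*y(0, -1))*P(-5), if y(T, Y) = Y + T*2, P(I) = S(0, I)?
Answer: 2773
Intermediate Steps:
P(I) = I
y(T, Y) = Y + 2*T
2753 - (-4*y(0, -1))*P(-5) = 2753 - (-4*(-1 + 2*0))*(-5) = 2753 - (-4*(-1 + 0))*(-5) = 2753 - (-4*(-1))*(-5) = 2753 - 4*(-5) = 2753 - 1*(-20) = 2753 + 20 = 2773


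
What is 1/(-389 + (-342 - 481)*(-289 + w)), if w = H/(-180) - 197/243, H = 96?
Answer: 1215/289855429 ≈ 4.1917e-6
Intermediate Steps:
w = -1633/1215 (w = 96/(-180) - 197/243 = 96*(-1/180) - 197*1/243 = -8/15 - 197/243 = -1633/1215 ≈ -1.3440)
1/(-389 + (-342 - 481)*(-289 + w)) = 1/(-389 + (-342 - 481)*(-289 - 1633/1215)) = 1/(-389 - 823*(-352768/1215)) = 1/(-389 + 290328064/1215) = 1/(289855429/1215) = 1215/289855429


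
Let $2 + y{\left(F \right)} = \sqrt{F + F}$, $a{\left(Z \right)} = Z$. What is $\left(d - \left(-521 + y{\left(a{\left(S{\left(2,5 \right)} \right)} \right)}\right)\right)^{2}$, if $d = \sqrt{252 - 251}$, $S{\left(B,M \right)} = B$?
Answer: $272484$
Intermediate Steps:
$y{\left(F \right)} = -2 + \sqrt{2} \sqrt{F}$ ($y{\left(F \right)} = -2 + \sqrt{F + F} = -2 + \sqrt{2 F} = -2 + \sqrt{2} \sqrt{F}$)
$d = 1$ ($d = \sqrt{1} = 1$)
$\left(d - \left(-521 + y{\left(a{\left(S{\left(2,5 \right)} \right)} \right)}\right)\right)^{2} = \left(1 + \left(521 - \left(-2 + \sqrt{2} \sqrt{2}\right)\right)\right)^{2} = \left(1 + \left(521 - \left(-2 + 2\right)\right)\right)^{2} = \left(1 + \left(521 - 0\right)\right)^{2} = \left(1 + \left(521 + 0\right)\right)^{2} = \left(1 + 521\right)^{2} = 522^{2} = 272484$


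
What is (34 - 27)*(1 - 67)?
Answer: -462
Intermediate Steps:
(34 - 27)*(1 - 67) = 7*(-66) = -462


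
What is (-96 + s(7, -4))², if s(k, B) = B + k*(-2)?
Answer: 12996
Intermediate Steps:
s(k, B) = B - 2*k
(-96 + s(7, -4))² = (-96 + (-4 - 2*7))² = (-96 + (-4 - 14))² = (-96 - 18)² = (-114)² = 12996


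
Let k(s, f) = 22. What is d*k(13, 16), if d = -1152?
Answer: -25344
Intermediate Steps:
d*k(13, 16) = -1152*22 = -25344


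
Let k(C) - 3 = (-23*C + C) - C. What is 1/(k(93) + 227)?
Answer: -1/1909 ≈ -0.00052383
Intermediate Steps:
k(C) = 3 - 23*C (k(C) = 3 + ((-23*C + C) - C) = 3 + (-22*C - C) = 3 - 23*C)
1/(k(93) + 227) = 1/((3 - 23*93) + 227) = 1/((3 - 2139) + 227) = 1/(-2136 + 227) = 1/(-1909) = -1/1909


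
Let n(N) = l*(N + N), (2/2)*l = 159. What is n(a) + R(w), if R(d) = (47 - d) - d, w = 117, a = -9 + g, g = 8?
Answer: -505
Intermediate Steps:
l = 159
a = -1 (a = -9 + 8 = -1)
n(N) = 318*N (n(N) = 159*(N + N) = 159*(2*N) = 318*N)
R(d) = 47 - 2*d
n(a) + R(w) = 318*(-1) + (47 - 2*117) = -318 + (47 - 234) = -318 - 187 = -505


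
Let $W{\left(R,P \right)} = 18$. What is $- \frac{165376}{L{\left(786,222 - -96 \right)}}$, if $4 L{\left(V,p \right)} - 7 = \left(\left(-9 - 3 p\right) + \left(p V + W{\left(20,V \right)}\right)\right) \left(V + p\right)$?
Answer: $- \frac{661504}{274899319} \approx -0.0024064$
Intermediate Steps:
$L{\left(V,p \right)} = \frac{7}{4} + \frac{\left(V + p\right) \left(9 - 3 p + V p\right)}{4}$ ($L{\left(V,p \right)} = \frac{7}{4} + \frac{\left(\left(-9 - 3 p\right) + \left(p V + 18\right)\right) \left(V + p\right)}{4} = \frac{7}{4} + \frac{\left(\left(-9 - 3 p\right) + \left(V p + 18\right)\right) \left(V + p\right)}{4} = \frac{7}{4} + \frac{\left(\left(-9 - 3 p\right) + \left(18 + V p\right)\right) \left(V + p\right)}{4} = \frac{7}{4} + \frac{\left(9 - 3 p + V p\right) \left(V + p\right)}{4} = \frac{7}{4} + \frac{\left(V + p\right) \left(9 - 3 p + V p\right)}{4}$)
$- \frac{165376}{L{\left(786,222 - -96 \right)}} = - \frac{165376}{\frac{7}{4} - \frac{3 \left(222 - -96\right)^{2}}{4} + \frac{9}{4} \cdot 786 + \frac{9 \left(222 - -96\right)}{4} - \frac{1179 \left(222 - -96\right)}{2} + \frac{1}{4} \cdot 786 \left(222 - -96\right)^{2} + \frac{\left(222 - -96\right) 786^{2}}{4}} = - \frac{165376}{\frac{7}{4} - \frac{3 \left(222 + 96\right)^{2}}{4} + \frac{3537}{2} + \frac{9 \left(222 + 96\right)}{4} - \frac{1179 \left(222 + 96\right)}{2} + \frac{1}{4} \cdot 786 \left(222 + 96\right)^{2} + \frac{1}{4} \left(222 + 96\right) 617796} = - \frac{165376}{\frac{7}{4} - \frac{3 \cdot 318^{2}}{4} + \frac{3537}{2} + \frac{9}{4} \cdot 318 - \frac{1179}{2} \cdot 318 + \frac{1}{4} \cdot 786 \cdot 318^{2} + \frac{1}{4} \cdot 318 \cdot 617796} = - \frac{165376}{\frac{7}{4} - 75843 + \frac{3537}{2} + \frac{1431}{2} - 187461 + \frac{1}{4} \cdot 786 \cdot 101124 + 49114782} = - \frac{165376}{\frac{7}{4} - 75843 + \frac{3537}{2} + \frac{1431}{2} - 187461 + 19870866 + 49114782} = - \frac{165376}{\frac{274899319}{4}} = \left(-165376\right) \frac{4}{274899319} = - \frac{661504}{274899319}$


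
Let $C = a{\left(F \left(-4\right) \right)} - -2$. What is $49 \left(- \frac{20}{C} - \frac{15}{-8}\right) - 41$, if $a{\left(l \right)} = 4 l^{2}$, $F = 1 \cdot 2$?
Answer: $\frac{48583}{1032} \approx 47.077$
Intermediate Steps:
$F = 2$
$C = 258$ ($C = 4 \left(2 \left(-4\right)\right)^{2} - -2 = 4 \left(-8\right)^{2} + 2 = 4 \cdot 64 + 2 = 256 + 2 = 258$)
$49 \left(- \frac{20}{C} - \frac{15}{-8}\right) - 41 = 49 \left(- \frac{20}{258} - \frac{15}{-8}\right) - 41 = 49 \left(\left(-20\right) \frac{1}{258} - - \frac{15}{8}\right) - 41 = 49 \left(- \frac{10}{129} + \frac{15}{8}\right) - 41 = 49 \cdot \frac{1855}{1032} - 41 = \frac{90895}{1032} - 41 = \frac{48583}{1032}$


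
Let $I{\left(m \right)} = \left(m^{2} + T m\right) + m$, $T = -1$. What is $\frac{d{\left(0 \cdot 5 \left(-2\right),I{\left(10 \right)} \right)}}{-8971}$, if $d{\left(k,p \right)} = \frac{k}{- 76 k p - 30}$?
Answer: $0$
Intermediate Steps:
$I{\left(m \right)} = m^{2}$ ($I{\left(m \right)} = \left(m^{2} - m\right) + m = m^{2}$)
$d{\left(k,p \right)} = \frac{k}{-30 - 76 k p}$ ($d{\left(k,p \right)} = \frac{k}{- 76 k p - 30} = \frac{k}{-30 - 76 k p}$)
$\frac{d{\left(0 \cdot 5 \left(-2\right),I{\left(10 \right)} \right)}}{-8971} = \frac{\left(-1\right) 0 \cdot 5 \left(-2\right) \frac{1}{30 + 76 \cdot 0 \cdot 5 \left(-2\right) 10^{2}}}{-8971} = - \frac{0 \left(-2\right)}{30 + 76 \cdot 0 \left(-2\right) 100} \left(- \frac{1}{8971}\right) = \left(-1\right) 0 \frac{1}{30 + 76 \cdot 0 \cdot 100} \left(- \frac{1}{8971}\right) = \left(-1\right) 0 \frac{1}{30 + 0} \left(- \frac{1}{8971}\right) = \left(-1\right) 0 \cdot \frac{1}{30} \left(- \frac{1}{8971}\right) = 0 \left(- \frac{1}{8971}\right) = 0$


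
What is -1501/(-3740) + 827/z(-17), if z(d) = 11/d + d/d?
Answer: 26294833/11220 ≈ 2343.6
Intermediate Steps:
z(d) = 1 + 11/d (z(d) = 11/d + 1 = 1 + 11/d)
-1501/(-3740) + 827/z(-17) = -1501/(-3740) + 827/(((11 - 17)/(-17))) = -1501*(-1/3740) + 827/((-1/17*(-6))) = 1501/3740 + 827/(6/17) = 1501/3740 + 827*(17/6) = 1501/3740 + 14059/6 = 26294833/11220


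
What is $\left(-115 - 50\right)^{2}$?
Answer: $27225$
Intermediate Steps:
$\left(-115 - 50\right)^{2} = \left(-165\right)^{2} = 27225$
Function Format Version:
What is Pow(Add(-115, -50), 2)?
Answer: 27225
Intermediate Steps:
Pow(Add(-115, -50), 2) = Pow(-165, 2) = 27225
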